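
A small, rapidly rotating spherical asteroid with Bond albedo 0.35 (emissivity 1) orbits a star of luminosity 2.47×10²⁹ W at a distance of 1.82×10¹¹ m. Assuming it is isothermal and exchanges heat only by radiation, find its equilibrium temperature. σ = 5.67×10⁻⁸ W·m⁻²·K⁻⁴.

First find the stellar flux at distance d: S = L/(4πd²) = 2.47×10²⁹/(4π·(1.82×10¹¹)²) = 5.934×10⁵ W/m².
For an isothermal sphere, absorbed (1−a)S·πr² = emitted σ·4πr²·T⁴, so T⁴ = (1−a)S/(4σ).
T⁴ = 0.650·5.934×10⁵/(4·5.67×10⁻⁸) = 1.701×10¹² K⁴.

T ≈ 1140 K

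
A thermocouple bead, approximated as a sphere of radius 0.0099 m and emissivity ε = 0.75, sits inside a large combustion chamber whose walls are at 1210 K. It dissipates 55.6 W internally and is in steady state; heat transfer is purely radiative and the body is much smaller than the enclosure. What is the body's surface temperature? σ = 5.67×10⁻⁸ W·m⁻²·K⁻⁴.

For a small grey body in a large enclosure, net radiated power = εσA(T⁴ − T_w⁴).
Steady state: P = εσA(T⁴ − T_w⁴) with A = 4πr² = 0.001232 m².
T⁴ = P/(εσA) + T_w⁴ = 55.6/(0.75·5.67×10⁻⁸·0.001232) + (1210)⁴
    = 1.062×10¹² + 2.144×10¹² = 3.205×10¹² K⁴.

T ≈ 1340 K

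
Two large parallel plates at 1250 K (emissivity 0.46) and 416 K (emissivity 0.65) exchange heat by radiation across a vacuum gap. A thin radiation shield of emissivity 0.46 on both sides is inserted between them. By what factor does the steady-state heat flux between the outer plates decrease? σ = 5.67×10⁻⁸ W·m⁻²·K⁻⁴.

Without shield: q₀ = σΔ(T⁴)/(1/ε₁+1/ε₂−1) with denominator 2.712.
With shield the two gaps are in series; the resistances add: (1/ε₁+1/ε_s−1)+(1/ε_s+1/ε₂−1) = 3.348+2.712 = 6.060.
Heat-flux ratio q₀/q = 6.060/2.712.

factor ≈ 2.23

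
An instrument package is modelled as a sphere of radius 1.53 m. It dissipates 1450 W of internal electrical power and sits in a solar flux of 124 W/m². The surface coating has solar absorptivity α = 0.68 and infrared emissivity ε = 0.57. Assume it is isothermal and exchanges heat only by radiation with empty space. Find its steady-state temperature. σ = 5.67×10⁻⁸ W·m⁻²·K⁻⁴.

T ≈ 216 K

At steady state, absorbed solar power + internal power = radiated power.
Absorbed: α·S·A_cross = 0.68·124·7.354 = 620.1 W (cross-section πr²).
Total input = 620.1 + 1450 = 2070 W.
Radiated: εσ·A_surf·T⁴ with A_surf = 4πr² = 29.42 m².
T⁴ = 2070/(0.57·5.67×10⁻⁸·29.42) = 2.177×10⁹ K⁴.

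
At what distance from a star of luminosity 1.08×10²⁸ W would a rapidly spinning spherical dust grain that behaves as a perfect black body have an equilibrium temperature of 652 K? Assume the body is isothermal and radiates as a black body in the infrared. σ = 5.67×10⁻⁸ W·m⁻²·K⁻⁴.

For an isothermal black-emitting sphere, (1−a)S·πr² = σ·4πr²·T⁴ ⇒ S = 4σT⁴/(1−a).
S = 4·5.67×10⁻⁸·(652)⁴/1.00 = 40990 W/m².
Flux falls as S = L/(4πd²), so d = √(L/(4πS)) = √(1.08×10²⁸/(4π·40990)).

d ≈ 1.45×10¹¹ m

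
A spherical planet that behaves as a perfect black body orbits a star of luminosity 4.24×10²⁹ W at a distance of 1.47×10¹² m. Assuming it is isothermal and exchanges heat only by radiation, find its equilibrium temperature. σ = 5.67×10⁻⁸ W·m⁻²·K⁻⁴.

First find the stellar flux at distance d: S = L/(4πd²) = 4.24×10²⁹/(4π·(1.47×10¹²)²) = 15610 W/m².
For an isothermal sphere, absorbed (1−a)S·πr² = emitted σ·4πr²·T⁴, so T⁴ = (1−a)S/(4σ).
T⁴ = 1.00·15610/(4·5.67×10⁻⁸) = 6.885×10¹⁰ K⁴.

T ≈ 512 K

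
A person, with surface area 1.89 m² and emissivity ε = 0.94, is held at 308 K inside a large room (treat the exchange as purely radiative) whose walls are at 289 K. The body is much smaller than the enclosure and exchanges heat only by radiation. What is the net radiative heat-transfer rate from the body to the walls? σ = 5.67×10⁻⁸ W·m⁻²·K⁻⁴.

P_net ≈ 204 W

For a small grey body in a large enclosure: P_net = εσA(T_body⁴ − T_wall⁴).
A = 1.89 m²; T_body⁴ − T_wall⁴ = 8.999×10⁹ − 6.976×10⁹ = 2.023×10⁹ K⁴.
|P_net| = 0.94·5.67×10⁻⁸·1.890·2.023×10⁹.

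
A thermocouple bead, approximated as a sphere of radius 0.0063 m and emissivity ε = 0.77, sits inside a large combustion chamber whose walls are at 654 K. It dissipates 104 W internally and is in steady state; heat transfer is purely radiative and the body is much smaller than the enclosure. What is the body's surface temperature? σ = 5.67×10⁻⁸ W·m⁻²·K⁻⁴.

For a small grey body in a large enclosure, net radiated power = εσA(T⁴ − T_w⁴).
Steady state: P = εσA(T⁴ − T_w⁴) with A = 4πr² = 4.988×10⁻⁴ m².
T⁴ = P/(εσA) + T_w⁴ = 104/(0.77·5.67×10⁻⁸·4.988×10⁻⁴) + (654)⁴
    = 4.776×10¹² + 1.829×10¹¹ = 4.959×10¹² K⁴.

T ≈ 1490 K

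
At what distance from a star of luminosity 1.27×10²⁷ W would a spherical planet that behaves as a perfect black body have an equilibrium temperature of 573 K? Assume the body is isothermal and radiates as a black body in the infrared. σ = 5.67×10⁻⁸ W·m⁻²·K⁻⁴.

For an isothermal black-emitting sphere, (1−a)S·πr² = σ·4πr²·T⁴ ⇒ S = 4σT⁴/(1−a).
S = 4·5.67×10⁻⁸·(573)⁴/1.00 = 24450 W/m².
Flux falls as S = L/(4πd²), so d = √(L/(4πS)) = √(1.27×10²⁷/(4π·24450)).

d ≈ 6.43×10¹⁰ m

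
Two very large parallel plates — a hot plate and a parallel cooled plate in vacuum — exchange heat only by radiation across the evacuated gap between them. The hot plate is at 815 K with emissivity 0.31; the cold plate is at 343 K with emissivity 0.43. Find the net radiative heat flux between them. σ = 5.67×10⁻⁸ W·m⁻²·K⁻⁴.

q ≈ 5320 W/m²

For two infinite grey parallel plates, q = σ(T₁⁴ − T₂⁴)/(1/ε₁ + 1/ε₂ − 1).
T₁⁴ − T₂⁴ = 4.412×10¹¹ − 1.384×10¹⁰ = 4.274×10¹¹ K⁴.
1/ε₁ + 1/ε₂ − 1 = 3.226 + 2.326 − 1 = 4.551.
q = 5.67×10⁻⁸ × 4.274×10¹¹ / 4.551.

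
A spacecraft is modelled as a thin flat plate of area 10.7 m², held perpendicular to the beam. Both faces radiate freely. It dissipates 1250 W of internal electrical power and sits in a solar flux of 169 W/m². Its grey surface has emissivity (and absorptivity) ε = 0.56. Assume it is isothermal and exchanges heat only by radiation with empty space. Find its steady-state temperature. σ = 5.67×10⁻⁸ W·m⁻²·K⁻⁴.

T ≈ 240 K

At steady state, absorbed solar power + internal power = radiated power.
Absorbed: α·S·A_cross = 0.56·169·10.70 = 1013 W (cross-section A).
Total input = 1013 + 1250 = 2263 W.
Radiated: εσ·A_surf·T⁴ with A_surf = 2A = 21.40 m².
T⁴ = 2263/(0.56·5.67×10⁻⁸·21.40) = 3.330×10⁹ K⁴.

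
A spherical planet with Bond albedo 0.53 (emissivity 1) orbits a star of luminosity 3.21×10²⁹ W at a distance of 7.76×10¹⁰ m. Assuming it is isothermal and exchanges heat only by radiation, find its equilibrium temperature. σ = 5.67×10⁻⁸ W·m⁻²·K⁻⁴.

T ≈ 1720 K

First find the stellar flux at distance d: S = L/(4πd²) = 3.21×10²⁹/(4π·(7.76×10¹⁰)²) = 4.242×10⁶ W/m².
For an isothermal sphere, absorbed (1−a)S·πr² = emitted σ·4πr²·T⁴, so T⁴ = (1−a)S/(4σ).
T⁴ = 0.470·4.242×10⁶/(4·5.67×10⁻⁸) = 8.791×10¹² K⁴.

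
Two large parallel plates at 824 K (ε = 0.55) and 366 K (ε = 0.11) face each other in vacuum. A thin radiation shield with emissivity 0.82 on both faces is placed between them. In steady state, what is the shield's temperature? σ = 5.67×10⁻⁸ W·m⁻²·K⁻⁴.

T_s ≈ 786 K

In steady state the net flux on the hot side equals that on the cold side.
σ(T₁⁴−T_s⁴)/D₁ = σ(T_s⁴−T₂⁴)/D₂, with D₁ = 1/ε₁+1/ε_s−1 = 2.038, D₂ = 1/ε_s+1/ε₂−1 = 9.310.
Solve for T_s⁴: T_s⁴ = (D₂·T₁⁴ + D₁·T₂⁴)/(D₁+D₂) = 3.815×10¹¹ K⁴.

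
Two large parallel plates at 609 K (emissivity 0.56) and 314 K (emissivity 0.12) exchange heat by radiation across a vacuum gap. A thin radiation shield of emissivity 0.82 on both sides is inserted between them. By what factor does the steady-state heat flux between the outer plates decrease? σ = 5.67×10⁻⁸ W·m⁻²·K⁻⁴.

Without shield: q₀ = σΔ(T⁴)/(1/ε₁+1/ε₂−1) with denominator 9.119.
With shield the two gaps are in series; the resistances add: (1/ε₁+1/ε_s−1)+(1/ε_s+1/ε₂−1) = 2.005+8.553 = 10.56.
Heat-flux ratio q₀/q = 10.56/9.119.

factor ≈ 1.16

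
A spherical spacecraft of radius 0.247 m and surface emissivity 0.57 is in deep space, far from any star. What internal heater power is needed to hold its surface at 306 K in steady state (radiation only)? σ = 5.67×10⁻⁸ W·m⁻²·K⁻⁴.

P ≈ 217 W

P = εσ·4πr²·T⁴.
4πr² = 0.7667 m²; T⁴ = 8.768×10⁹ K⁴.
P = 0.57·5.67×10⁻⁸·0.7667·8.768×10⁹.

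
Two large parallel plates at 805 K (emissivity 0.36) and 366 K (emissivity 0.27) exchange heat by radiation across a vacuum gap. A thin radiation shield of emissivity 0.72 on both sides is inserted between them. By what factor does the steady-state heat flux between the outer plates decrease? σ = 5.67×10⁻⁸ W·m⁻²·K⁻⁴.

factor ≈ 1.32

Without shield: q₀ = σΔ(T⁴)/(1/ε₁+1/ε₂−1) with denominator 5.481.
With shield the two gaps are in series; the resistances add: (1/ε₁+1/ε_s−1)+(1/ε_s+1/ε₂−1) = 3.167+4.093 = 7.259.
Heat-flux ratio q₀/q = 7.259/5.481.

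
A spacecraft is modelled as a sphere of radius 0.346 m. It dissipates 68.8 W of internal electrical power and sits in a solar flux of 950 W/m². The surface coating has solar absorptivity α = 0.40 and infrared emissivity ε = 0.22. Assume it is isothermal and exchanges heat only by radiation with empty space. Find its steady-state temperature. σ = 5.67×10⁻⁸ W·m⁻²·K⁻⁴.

T ≈ 326 K

At steady state, absorbed solar power + internal power = radiated power.
Absorbed: α·S·A_cross = 0.40·950·0.3761 = 142.9 W (cross-section πr²).
Total input = 142.9 + 68.8 = 211.7 W.
Radiated: εσ·A_surf·T⁴ with A_surf = 4πr² = 1.504 m².
T⁴ = 211.7/(0.22·5.67×10⁻⁸·1.504) = 1.128×10¹⁰ K⁴.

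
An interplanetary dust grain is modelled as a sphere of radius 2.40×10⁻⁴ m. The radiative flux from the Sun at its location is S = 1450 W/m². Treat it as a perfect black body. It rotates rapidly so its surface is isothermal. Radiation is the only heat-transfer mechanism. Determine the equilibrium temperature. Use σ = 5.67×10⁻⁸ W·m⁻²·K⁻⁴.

At equilibrium, absorbed power = emitted power.
Absorbing cross-section = πr² = 1.810×10⁻⁷ m²; emitting surface = 4πr² = 7.238×10⁻⁷ m² (ratio 4).
S·A_cross = εσ·A_surf·T⁴  ⇒  T⁴ = S/(4σ).
T⁴ = 1.00·1450/(4·5.67×10⁻⁸) = 6.393×10⁹ K⁴.
T = (6.393×10⁹)^(1/4).

T ≈ 283 K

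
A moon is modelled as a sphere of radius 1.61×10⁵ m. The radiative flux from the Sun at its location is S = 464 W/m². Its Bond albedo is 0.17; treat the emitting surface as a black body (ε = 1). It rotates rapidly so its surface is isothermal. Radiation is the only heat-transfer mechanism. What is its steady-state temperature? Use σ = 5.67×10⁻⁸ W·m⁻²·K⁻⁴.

T ≈ 203 K

At equilibrium, absorbed power = emitted power.
Absorbing cross-section = πr² = 8.143×10¹⁰ m²; emitting surface = 4πr² = 3.257×10¹¹ m² (ratio 4).
(1−a)S·A_cross = εσ·A_surf·T⁴  ⇒  T⁴ = (1−a)S/(4σ).
T⁴ = 0.830·464/(4·5.67×10⁻⁸) = 1.698×10⁹ K⁴.
T = (1.698×10⁹)^(1/4).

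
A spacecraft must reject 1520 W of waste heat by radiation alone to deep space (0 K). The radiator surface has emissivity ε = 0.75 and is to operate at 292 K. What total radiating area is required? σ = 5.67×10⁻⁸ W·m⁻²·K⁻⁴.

P = εσA T⁴ ⇒ A = P/(εσT⁴).
T⁴ = 7.270×10⁹ K⁴.
A = 1520/(0.75 × 5.67×10⁻⁸ × 7.270×10⁹).

A ≈ 4.92 m²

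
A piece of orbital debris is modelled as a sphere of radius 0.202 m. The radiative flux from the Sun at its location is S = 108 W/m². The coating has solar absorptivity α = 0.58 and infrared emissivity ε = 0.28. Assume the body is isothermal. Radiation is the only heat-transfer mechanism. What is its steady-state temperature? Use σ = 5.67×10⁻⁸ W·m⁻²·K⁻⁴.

T ≈ 177 K

At equilibrium, absorbed power = emitted power.
Absorbing cross-section = πr² = 0.1282 m²; emitting surface = 4πr² = 0.5128 m² (ratio 4).
αS·A_cross = εσ·A_surf·T⁴  ⇒  T⁴ = αS/(ε·4σ).
T⁴ = 0.580·108/(0.28·4·5.67×10⁻⁸) = 9.864×10⁸ K⁴.
T = (9.864×10⁸)^(1/4).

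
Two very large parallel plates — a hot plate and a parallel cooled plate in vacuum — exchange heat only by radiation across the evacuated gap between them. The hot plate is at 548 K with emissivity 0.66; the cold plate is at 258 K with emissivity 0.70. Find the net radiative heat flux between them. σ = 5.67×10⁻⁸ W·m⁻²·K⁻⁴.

For two infinite grey parallel plates, q = σ(T₁⁴ − T₂⁴)/(1/ε₁ + 1/ε₂ − 1).
T₁⁴ − T₂⁴ = 9.018×10¹⁰ − 4.431×10⁹ = 8.575×10¹⁰ K⁴.
1/ε₁ + 1/ε₂ − 1 = 1.515 + 1.429 − 1 = 1.944.
q = 5.67×10⁻⁸ × 8.575×10¹⁰ / 1.944.

q ≈ 2500 W/m²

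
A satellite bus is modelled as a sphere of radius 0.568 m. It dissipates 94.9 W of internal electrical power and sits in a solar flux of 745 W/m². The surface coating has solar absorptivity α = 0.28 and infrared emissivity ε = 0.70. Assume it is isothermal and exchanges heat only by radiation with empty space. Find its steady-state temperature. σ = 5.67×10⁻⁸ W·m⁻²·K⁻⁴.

At steady state, absorbed solar power + internal power = radiated power.
Absorbed: α·S·A_cross = 0.28·745·1.014 = 211.4 W (cross-section πr²).
Total input = 211.4 + 94.9 = 306.3 W.
Radiated: εσ·A_surf·T⁴ with A_surf = 4πr² = 4.054 m².
T⁴ = 306.3/(0.70·5.67×10⁻⁸·4.054) = 1.904×10⁹ K⁴.

T ≈ 209 K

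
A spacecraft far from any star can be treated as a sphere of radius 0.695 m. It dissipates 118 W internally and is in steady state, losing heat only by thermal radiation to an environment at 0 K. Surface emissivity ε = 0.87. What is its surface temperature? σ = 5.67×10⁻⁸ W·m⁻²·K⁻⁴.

Steady state: internal power = radiated power, P = εσA T⁴.
Radiating area A = 4πr² = 6.070 m².
T⁴ = P/(εσA) = 118/(0.87·5.67×10⁻⁸·6.070) = 3.941×10⁸ K⁴.
T = (3.941×10⁸)^(1/4).

T ≈ 141 K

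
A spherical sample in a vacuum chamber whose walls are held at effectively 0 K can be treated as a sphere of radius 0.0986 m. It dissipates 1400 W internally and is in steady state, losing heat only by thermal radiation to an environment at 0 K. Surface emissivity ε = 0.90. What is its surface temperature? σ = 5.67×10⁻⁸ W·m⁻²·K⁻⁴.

T ≈ 688 K

Steady state: internal power = radiated power, P = εσA T⁴.
Radiating area A = 4πr² = 0.1222 m².
T⁴ = P/(εσA) = 1400/(0.90·5.67×10⁻⁸·0.1222) = 2.246×10¹¹ K⁴.
T = (2.246×10¹¹)^(1/4).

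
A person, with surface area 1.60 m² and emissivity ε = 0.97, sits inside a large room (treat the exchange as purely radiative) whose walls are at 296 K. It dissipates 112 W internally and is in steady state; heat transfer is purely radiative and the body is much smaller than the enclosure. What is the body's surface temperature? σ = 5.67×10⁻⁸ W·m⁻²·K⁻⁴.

T ≈ 308 K

For a small grey body in a large enclosure, net radiated power = εσA(T⁴ − T_w⁴).
Steady state: P = εσA(T⁴ − T_w⁴) with A = 1.60 m².
T⁴ = P/(εσA) + T_w⁴ = 112/(0.97·5.67×10⁻⁸·1.600) + (296)⁴
    = 1.273×10⁹ + 7.677×10⁹ = 8.949×10⁹ K⁴.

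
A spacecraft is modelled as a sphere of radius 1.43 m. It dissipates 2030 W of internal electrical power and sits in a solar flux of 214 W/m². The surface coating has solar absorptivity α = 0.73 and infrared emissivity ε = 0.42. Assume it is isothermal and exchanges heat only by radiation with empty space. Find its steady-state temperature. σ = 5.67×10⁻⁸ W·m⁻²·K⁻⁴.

At steady state, absorbed solar power + internal power = radiated power.
Absorbed: α·S·A_cross = 0.73·214·6.424 = 1004 W (cross-section πr²).
Total input = 1004 + 2030 = 3034 W.
Radiated: εσ·A_surf·T⁴ with A_surf = 4πr² = 25.70 m².
T⁴ = 3034/(0.42·5.67×10⁻⁸·25.70) = 4.957×10⁹ K⁴.

T ≈ 265 K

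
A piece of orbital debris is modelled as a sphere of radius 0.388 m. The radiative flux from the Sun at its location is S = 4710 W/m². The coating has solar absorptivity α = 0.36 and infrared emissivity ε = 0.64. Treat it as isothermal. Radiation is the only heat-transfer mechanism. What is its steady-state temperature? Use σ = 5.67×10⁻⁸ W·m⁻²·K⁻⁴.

At equilibrium, absorbed power = emitted power.
Absorbing cross-section = πr² = 0.4729 m²; emitting surface = 4πr² = 1.892 m² (ratio 4).
αS·A_cross = εσ·A_surf·T⁴  ⇒  T⁴ = αS/(ε·4σ).
T⁴ = 0.360·4710/(0.64·4·5.67×10⁻⁸) = 1.168×10¹⁰ K⁴.
T = (1.168×10¹⁰)^(1/4).

T ≈ 329 K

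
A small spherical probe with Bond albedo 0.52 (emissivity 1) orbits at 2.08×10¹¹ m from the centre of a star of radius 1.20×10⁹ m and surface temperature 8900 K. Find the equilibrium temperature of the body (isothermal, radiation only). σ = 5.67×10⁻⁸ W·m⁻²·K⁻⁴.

T ≈ 398 K

The star's surface emits σT_*⁴; at distance d the flux is S = σT_*⁴(R_*/d)².
S = 5.67×10⁻⁸·(8900)⁴·(1.20×10⁹/2.08×10¹¹)² = 11840 W/m².
For an isothermal sphere T⁴ = (1−a)S/(4σ) = 2.506×10¹⁰ K⁴.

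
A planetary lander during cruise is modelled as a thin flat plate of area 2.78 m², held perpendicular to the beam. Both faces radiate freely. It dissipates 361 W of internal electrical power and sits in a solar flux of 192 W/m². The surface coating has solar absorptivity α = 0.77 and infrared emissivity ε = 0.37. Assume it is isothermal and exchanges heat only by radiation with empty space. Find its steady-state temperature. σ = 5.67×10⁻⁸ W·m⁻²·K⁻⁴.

At steady state, absorbed solar power + internal power = radiated power.
Absorbed: α·S·A_cross = 0.77·192·2.780 = 411.0 W (cross-section A).
Total input = 411.0 + 361 = 772.0 W.
Radiated: εσ·A_surf·T⁴ with A_surf = 2A = 5.560 m².
T⁴ = 772.0/(0.37·5.67×10⁻⁸·5.560) = 6.618×10⁹ K⁴.

T ≈ 285 K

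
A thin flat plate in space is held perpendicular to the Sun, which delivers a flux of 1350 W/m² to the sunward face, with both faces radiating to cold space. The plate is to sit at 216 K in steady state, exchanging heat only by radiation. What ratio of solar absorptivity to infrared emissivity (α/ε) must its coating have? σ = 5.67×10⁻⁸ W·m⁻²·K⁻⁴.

α/ε ≈ 0.183

Balance: αS·A = εσ·2A·T⁴ ⇒ α/ε = 2σT⁴/S.
α/ε = 2·5.67×10⁻⁸·(216)⁴/1350 = 2·5.67×10⁻⁸·2.177×10⁹/1350.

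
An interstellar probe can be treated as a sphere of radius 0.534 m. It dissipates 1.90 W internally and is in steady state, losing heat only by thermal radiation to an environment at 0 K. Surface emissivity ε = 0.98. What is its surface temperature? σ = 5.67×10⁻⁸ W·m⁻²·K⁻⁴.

Steady state: internal power = radiated power, P = εσA T⁴.
Radiating area A = 4πr² = 3.583 m².
T⁴ = P/(εσA) = 1.90/(0.98·5.67×10⁻⁸·3.583) = 9.542×10⁶ K⁴.
T = (9.542×10⁶)^(1/4).

T ≈ 55.6 K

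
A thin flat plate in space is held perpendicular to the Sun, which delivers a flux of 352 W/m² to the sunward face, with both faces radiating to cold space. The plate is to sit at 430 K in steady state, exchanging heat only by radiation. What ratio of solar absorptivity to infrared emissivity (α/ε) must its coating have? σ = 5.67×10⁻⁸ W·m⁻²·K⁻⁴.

α/ε ≈ 11.0

Balance: αS·A = εσ·2A·T⁴ ⇒ α/ε = 2σT⁴/S.
α/ε = 2·5.67×10⁻⁸·(430)⁴/352 = 2·5.67×10⁻⁸·3.419×10¹⁰/352.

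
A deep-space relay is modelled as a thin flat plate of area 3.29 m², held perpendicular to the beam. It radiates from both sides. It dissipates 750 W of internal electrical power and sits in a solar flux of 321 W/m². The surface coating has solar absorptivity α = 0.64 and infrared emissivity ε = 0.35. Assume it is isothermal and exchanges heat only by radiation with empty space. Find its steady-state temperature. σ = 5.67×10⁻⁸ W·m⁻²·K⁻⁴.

T ≈ 323 K

At steady state, absorbed solar power + internal power = radiated power.
Absorbed: α·S·A_cross = 0.64·321·3.290 = 675.9 W (cross-section A).
Total input = 675.9 + 750 = 1426 W.
Radiated: εσ·A_surf·T⁴ with A_surf = 2A = 6.580 m².
T⁴ = 1426/(0.35·5.67×10⁻⁸·6.580) = 1.092×10¹⁰ K⁴.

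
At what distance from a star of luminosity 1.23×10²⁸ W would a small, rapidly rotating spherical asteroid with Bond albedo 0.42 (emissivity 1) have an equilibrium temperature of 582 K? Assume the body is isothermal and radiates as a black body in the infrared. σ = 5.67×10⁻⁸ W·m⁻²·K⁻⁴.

For an isothermal black-emitting sphere, (1−a)S·πr² = σ·4πr²·T⁴ ⇒ S = 4σT⁴/(1−a).
S = 4·5.67×10⁻⁸·(582)⁴/0.580 = 44860 W/m².
Flux falls as S = L/(4πd²), so d = √(L/(4πS)) = √(1.23×10²⁸/(4π·44860)).

d ≈ 1.48×10¹¹ m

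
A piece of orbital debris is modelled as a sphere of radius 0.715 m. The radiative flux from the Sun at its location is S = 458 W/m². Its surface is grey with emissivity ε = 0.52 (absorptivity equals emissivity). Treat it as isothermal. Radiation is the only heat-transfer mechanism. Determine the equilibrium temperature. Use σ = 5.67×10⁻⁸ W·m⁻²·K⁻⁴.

T ≈ 212 K

At equilibrium, absorbed power = emitted power.
Absorbing cross-section = πr² = 1.606 m²; emitting surface = 4πr² = 6.424 m² (ratio 4).
εS·A_cross = εσ·A_surf·T⁴  ⇒  T⁴ = S/(4σ)   (ε cancels).
T⁴ = 458/(4·5.67×10⁻⁸) = 2.019×10⁹ K⁴.
T = (2.019×10⁹)^(1/4).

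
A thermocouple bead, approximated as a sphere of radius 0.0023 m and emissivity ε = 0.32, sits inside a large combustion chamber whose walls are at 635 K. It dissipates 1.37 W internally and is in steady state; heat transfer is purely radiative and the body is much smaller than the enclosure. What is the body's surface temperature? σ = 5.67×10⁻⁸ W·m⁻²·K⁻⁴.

For a small grey body in a large enclosure, net radiated power = εσA(T⁴ − T_w⁴).
Steady state: P = εσA(T⁴ − T_w⁴) with A = 4πr² = 6.648×10⁻⁵ m².
T⁴ = P/(εσA) + T_w⁴ = 1.37/(0.32·5.67×10⁻⁸·6.648×10⁻⁵) + (635)⁴
    = 1.136×10¹² + 1.626×10¹¹ = 1.298×10¹² K⁴.

T ≈ 1070 K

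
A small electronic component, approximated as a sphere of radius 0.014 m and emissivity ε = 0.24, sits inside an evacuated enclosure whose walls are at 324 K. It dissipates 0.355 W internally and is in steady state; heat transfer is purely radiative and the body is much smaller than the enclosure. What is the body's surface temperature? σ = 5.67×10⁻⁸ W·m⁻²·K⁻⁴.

T ≈ 383 K

For a small grey body in a large enclosure, net radiated power = εσA(T⁴ − T_w⁴).
Steady state: P = εσA(T⁴ − T_w⁴) with A = 4πr² = 0.002463 m².
T⁴ = P/(εσA) + T_w⁴ = 0.355/(0.24·5.67×10⁻⁸·0.002463) + (324)⁴
    = 1.059×10¹⁰ + 1.102×10¹⁰ = 2.161×10¹⁰ K⁴.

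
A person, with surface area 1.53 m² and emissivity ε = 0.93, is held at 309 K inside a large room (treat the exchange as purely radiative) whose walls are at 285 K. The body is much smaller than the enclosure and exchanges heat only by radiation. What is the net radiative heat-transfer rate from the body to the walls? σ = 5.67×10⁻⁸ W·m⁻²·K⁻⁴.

For a small grey body in a large enclosure: P_net = εσA(T_body⁴ − T_wall⁴).
A = 1.53 m²; T_body⁴ − T_wall⁴ = 9.117×10⁹ − 6.598×10⁹ = 2.519×10⁹ K⁴.
|P_net| = 0.93·5.67×10⁻⁸·1.530·2.519×10⁹.

P_net ≈ 203 W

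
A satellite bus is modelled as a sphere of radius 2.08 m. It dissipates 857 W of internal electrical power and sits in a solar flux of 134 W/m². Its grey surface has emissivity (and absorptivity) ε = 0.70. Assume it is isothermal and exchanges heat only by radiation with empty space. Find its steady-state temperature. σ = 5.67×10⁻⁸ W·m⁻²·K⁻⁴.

At steady state, absorbed solar power + internal power = radiated power.
Absorbed: α·S·A_cross = 0.70·134·13.59 = 1275 W (cross-section πr²).
Total input = 1275 + 857 = 2132 W.
Radiated: εσ·A_surf·T⁴ with A_surf = 4πr² = 54.37 m².
T⁴ = 2132/(0.70·5.67×10⁻⁸·54.37) = 9.880×10⁸ K⁴.

T ≈ 177 K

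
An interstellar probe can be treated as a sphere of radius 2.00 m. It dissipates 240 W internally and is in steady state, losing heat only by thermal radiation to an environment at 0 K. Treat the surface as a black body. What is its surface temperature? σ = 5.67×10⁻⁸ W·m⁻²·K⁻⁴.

T ≈ 95.8 K

Steady state: internal power = radiated power, P = εσA T⁴.
Radiating area A = 4πr² = 50.27 m².
T⁴ = P/(εσA) = 240/(1.0·5.67×10⁻⁸·50.27) = 8.421×10⁷ K⁴.
T = (8.421×10⁷)^(1/4).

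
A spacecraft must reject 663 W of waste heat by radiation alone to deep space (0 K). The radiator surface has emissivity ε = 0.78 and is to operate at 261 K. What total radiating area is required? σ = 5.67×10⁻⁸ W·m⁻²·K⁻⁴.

P = εσA T⁴ ⇒ A = P/(εσT⁴).
T⁴ = 4.640×10⁹ K⁴.
A = 663/(0.78 × 5.67×10⁻⁸ × 4.640×10⁹).

A ≈ 3.23 m²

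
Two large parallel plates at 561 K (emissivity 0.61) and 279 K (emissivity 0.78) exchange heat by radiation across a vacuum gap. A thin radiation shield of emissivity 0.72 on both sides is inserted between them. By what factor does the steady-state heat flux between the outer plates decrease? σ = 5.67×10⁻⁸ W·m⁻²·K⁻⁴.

Without shield: q₀ = σΔ(T⁴)/(1/ε₁+1/ε₂−1) with denominator 1.921.
With shield the two gaps are in series; the resistances add: (1/ε₁+1/ε_s−1)+(1/ε_s+1/ε₂−1) = 2.028+1.671 = 3.699.
Heat-flux ratio q₀/q = 3.699/1.921.

factor ≈ 1.93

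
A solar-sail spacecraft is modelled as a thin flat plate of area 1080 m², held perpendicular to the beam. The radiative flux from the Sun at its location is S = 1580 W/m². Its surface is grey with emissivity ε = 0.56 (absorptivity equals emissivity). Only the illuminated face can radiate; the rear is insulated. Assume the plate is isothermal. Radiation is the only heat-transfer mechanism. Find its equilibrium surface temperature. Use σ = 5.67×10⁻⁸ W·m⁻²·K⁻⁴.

T ≈ 409 K

At equilibrium, absorbed power = emitted power.
Absorbing cross-section = A = 1080 m²; emitting surface = A = 1080 m² (ratio 1).
εS·A_cross = εσ·A_surf·T⁴  ⇒  T⁴ = S/(1σ)   (ε cancels).
T⁴ = 1580/(1·5.67×10⁻⁸) = 2.787×10¹⁰ K⁴.
T = (2.787×10¹⁰)^(1/4).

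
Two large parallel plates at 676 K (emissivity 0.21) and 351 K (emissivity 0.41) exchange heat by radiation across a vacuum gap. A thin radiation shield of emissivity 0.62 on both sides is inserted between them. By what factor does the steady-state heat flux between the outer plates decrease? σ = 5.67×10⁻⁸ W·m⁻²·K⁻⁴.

factor ≈ 1.36

Without shield: q₀ = σΔ(T⁴)/(1/ε₁+1/ε₂−1) with denominator 6.201.
With shield the two gaps are in series; the resistances add: (1/ε₁+1/ε_s−1)+(1/ε_s+1/ε₂−1) = 5.375+3.052 = 8.427.
Heat-flux ratio q₀/q = 8.427/6.201.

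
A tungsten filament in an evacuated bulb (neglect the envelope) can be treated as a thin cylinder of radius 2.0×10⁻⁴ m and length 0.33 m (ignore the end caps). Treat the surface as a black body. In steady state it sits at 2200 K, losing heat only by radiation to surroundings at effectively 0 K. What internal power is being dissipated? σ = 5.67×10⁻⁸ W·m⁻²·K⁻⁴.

Steady state: P = εσA T⁴.
A = 2πrL = 4.147×10⁻⁴ m²; T⁴ = (2200)⁴ = 2.343×10¹³ K⁴.
P = 1.0 × 5.67×10⁻⁸ × 4.147×10⁻⁴ × 2.343×10¹³.

P ≈ 551 W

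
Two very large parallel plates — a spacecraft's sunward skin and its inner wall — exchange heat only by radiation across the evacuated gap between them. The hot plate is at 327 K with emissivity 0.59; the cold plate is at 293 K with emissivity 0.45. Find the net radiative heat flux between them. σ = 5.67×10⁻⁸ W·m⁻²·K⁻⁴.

q ≈ 79.0 W/m²

For two infinite grey parallel plates, q = σ(T₁⁴ − T₂⁴)/(1/ε₁ + 1/ε₂ − 1).
T₁⁴ − T₂⁴ = 1.143×10¹⁰ − 7.370×10⁹ = 4.064×10⁹ K⁴.
1/ε₁ + 1/ε₂ − 1 = 1.695 + 2.222 − 1 = 2.917.
q = 5.67×10⁻⁸ × 4.064×10⁹ / 2.917.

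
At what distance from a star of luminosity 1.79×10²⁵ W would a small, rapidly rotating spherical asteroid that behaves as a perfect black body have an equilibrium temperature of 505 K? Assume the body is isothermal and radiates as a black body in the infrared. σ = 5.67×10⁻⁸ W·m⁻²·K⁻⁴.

For an isothermal black-emitting sphere, (1−a)S·πr² = σ·4πr²·T⁴ ⇒ S = 4σT⁴/(1−a).
S = 4·5.67×10⁻⁸·(505)⁴/1.00 = 14750 W/m².
Flux falls as S = L/(4πd²), so d = √(L/(4πS)) = √(1.79×10²⁵/(4π·14750)).

d ≈ 9.83×10⁹ m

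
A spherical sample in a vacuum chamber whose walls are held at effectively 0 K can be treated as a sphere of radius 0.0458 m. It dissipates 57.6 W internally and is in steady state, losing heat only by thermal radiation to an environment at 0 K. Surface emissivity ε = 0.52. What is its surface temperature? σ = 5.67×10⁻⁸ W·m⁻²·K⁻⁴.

T ≈ 522 K

Steady state: internal power = radiated power, P = εσA T⁴.
Radiating area A = 4πr² = 0.02636 m².
T⁴ = P/(εσA) = 57.6/(0.52·5.67×10⁻⁸·0.02636) = 7.411×10¹⁰ K⁴.
T = (7.411×10¹⁰)^(1/4).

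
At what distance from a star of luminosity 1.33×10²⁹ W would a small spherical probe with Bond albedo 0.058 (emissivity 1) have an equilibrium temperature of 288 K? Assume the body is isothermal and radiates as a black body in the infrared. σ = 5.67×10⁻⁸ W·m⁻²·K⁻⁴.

For an isothermal black-emitting sphere, (1−a)S·πr² = σ·4πr²·T⁴ ⇒ S = 4σT⁴/(1−a).
S = 4·5.67×10⁻⁸·(288)⁴/0.942 = 1656 W/m².
Flux falls as S = L/(4πd²), so d = √(L/(4πS)) = √(1.33×10²⁹/(4π·1656)).

d ≈ 2.53×10¹² m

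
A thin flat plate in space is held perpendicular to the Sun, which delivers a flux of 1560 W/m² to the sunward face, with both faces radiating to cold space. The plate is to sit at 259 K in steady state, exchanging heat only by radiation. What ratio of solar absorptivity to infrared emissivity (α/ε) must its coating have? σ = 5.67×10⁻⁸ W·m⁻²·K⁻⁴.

Balance: αS·A = εσ·2A·T⁴ ⇒ α/ε = 2σT⁴/S.
α/ε = 2·5.67×10⁻⁸·(259)⁴/1560 = 2·5.67×10⁻⁸·4.500×10⁹/1560.

α/ε ≈ 0.327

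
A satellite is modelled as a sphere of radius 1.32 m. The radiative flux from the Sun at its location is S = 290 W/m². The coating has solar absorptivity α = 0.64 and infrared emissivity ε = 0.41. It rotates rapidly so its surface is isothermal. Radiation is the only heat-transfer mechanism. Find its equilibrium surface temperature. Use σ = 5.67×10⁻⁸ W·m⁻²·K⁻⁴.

T ≈ 211 K

At equilibrium, absorbed power = emitted power.
Absorbing cross-section = πr² = 5.474 m²; emitting surface = 4πr² = 21.90 m² (ratio 4).
αS·A_cross = εσ·A_surf·T⁴  ⇒  T⁴ = αS/(ε·4σ).
T⁴ = 0.640·290/(0.41·4·5.67×10⁻⁸) = 1.996×10⁹ K⁴.
T = (1.996×10⁹)^(1/4).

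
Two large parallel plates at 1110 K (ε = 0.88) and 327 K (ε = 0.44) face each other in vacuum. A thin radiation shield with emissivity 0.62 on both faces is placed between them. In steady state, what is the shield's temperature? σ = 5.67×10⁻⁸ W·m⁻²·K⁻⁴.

In steady state the net flux on the hot side equals that on the cold side.
σ(T₁⁴−T_s⁴)/D₁ = σ(T_s⁴−T₂⁴)/D₂, with D₁ = 1/ε₁+1/ε_s−1 = 1.749, D₂ = 1/ε_s+1/ε₂−1 = 2.886.
Solve for T_s⁴: T_s⁴ = (D₂·T₁⁴ + D₁·T₂⁴)/(D₁+D₂) = 9.494×10¹¹ K⁴.

T_s ≈ 987 K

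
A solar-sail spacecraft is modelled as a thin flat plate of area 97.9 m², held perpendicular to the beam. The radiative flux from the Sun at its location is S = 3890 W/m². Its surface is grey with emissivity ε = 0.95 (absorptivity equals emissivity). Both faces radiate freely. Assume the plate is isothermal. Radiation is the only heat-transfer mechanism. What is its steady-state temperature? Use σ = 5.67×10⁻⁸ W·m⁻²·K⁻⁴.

T ≈ 430 K

At equilibrium, absorbed power = emitted power.
Absorbing cross-section = A = 97.90 m²; emitting surface = 2A = 195.8 m² (ratio 2).
εS·A_cross = εσ·A_surf·T⁴  ⇒  T⁴ = S/(2σ)   (ε cancels).
T⁴ = 3890/(2·5.67×10⁻⁸) = 3.430×10¹⁰ K⁴.
T = (3.430×10¹⁰)^(1/4).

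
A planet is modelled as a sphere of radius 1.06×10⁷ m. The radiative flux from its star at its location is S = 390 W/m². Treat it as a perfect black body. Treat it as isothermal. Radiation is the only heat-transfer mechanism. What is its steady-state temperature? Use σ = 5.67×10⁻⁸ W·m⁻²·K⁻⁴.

At equilibrium, absorbed power = emitted power.
Absorbing cross-section = πr² = 3.530×10¹⁴ m²; emitting surface = 4πr² = 1.412×10¹⁵ m² (ratio 4).
S·A_cross = εσ·A_surf·T⁴  ⇒  T⁴ = S/(4σ).
T⁴ = 1.00·390/(4·5.67×10⁻⁸) = 1.720×10⁹ K⁴.
T = (1.720×10⁹)^(1/4).

T ≈ 204 K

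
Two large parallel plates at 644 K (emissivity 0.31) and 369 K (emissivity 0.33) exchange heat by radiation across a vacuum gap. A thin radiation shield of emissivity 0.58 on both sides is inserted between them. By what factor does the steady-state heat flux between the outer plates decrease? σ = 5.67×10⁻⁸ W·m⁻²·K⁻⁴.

Without shield: q₀ = σΔ(T⁴)/(1/ε₁+1/ε₂−1) with denominator 5.256.
With shield the two gaps are in series; the resistances add: (1/ε₁+1/ε_s−1)+(1/ε_s+1/ε₂−1) = 3.950+3.754 = 7.704.
Heat-flux ratio q₀/q = 7.704/5.256.

factor ≈ 1.47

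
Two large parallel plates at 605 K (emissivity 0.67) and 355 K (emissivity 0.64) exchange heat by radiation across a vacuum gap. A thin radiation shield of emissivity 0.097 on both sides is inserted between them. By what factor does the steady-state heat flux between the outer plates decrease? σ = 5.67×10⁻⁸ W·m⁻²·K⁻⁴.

Without shield: q₀ = σΔ(T⁴)/(1/ε₁+1/ε₂−1) with denominator 2.055.
With shield the two gaps are in series; the resistances add: (1/ε₁+1/ε_s−1)+(1/ε_s+1/ε₂−1) = 10.80+10.87 = 21.67.
Heat-flux ratio q₀/q = 21.67/2.055.

factor ≈ 10.5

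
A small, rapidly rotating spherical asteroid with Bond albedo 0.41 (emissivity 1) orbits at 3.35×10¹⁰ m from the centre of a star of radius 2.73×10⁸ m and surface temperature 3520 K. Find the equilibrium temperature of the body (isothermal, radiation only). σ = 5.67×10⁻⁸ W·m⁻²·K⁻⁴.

The star's surface emits σT_*⁴; at distance d the flux is S = σT_*⁴(R_*/d)².
S = 5.67×10⁻⁸·(3520)⁴·(2.73×10⁸/3.35×10¹⁰)² = 578.1 W/m².
For an isothermal sphere T⁴ = (1−a)S/(4σ) = 1.504×10⁹ K⁴.

T ≈ 197 K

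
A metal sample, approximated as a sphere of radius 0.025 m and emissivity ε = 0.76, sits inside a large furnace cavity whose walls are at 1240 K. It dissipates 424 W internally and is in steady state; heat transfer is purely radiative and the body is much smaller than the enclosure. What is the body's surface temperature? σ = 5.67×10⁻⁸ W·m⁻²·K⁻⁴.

T ≈ 1380 K

For a small grey body in a large enclosure, net radiated power = εσA(T⁴ − T_w⁴).
Steady state: P = εσA(T⁴ − T_w⁴) with A = 4πr² = 0.007854 m².
T⁴ = P/(εσA) + T_w⁴ = 424/(0.76·5.67×10⁻⁸·0.007854) + (1240)⁴
    = 1.253×10¹² + 2.364×10¹² = 3.617×10¹² K⁴.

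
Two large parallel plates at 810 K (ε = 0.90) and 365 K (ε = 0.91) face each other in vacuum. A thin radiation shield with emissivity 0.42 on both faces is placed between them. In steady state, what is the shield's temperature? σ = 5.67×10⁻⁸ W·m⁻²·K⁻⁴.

In steady state the net flux on the hot side equals that on the cold side.
σ(T₁⁴−T_s⁴)/D₁ = σ(T_s⁴−T₂⁴)/D₂, with D₁ = 1/ε₁+1/ε_s−1 = 2.492, D₂ = 1/ε_s+1/ε₂−1 = 2.480.
Solve for T_s⁴: T_s⁴ = (D₂·T₁⁴ + D₁·T₂⁴)/(D₁+D₂) = 2.236×10¹¹ K⁴.

T_s ≈ 688 K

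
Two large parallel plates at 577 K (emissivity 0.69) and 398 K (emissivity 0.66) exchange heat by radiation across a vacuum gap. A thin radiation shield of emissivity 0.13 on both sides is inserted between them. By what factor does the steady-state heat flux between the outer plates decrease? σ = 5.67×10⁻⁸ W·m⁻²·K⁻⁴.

Without shield: q₀ = σΔ(T⁴)/(1/ε₁+1/ε₂−1) with denominator 1.964.
With shield the two gaps are in series; the resistances add: (1/ε₁+1/ε_s−1)+(1/ε_s+1/ε₂−1) = 8.142+8.207 = 16.35.
Heat-flux ratio q₀/q = 16.35/1.964.

factor ≈ 8.32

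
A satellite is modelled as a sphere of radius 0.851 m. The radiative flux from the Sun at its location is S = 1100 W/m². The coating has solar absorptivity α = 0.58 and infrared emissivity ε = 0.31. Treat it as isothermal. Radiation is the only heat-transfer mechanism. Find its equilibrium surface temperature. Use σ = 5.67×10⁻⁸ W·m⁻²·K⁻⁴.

At equilibrium, absorbed power = emitted power.
Absorbing cross-section = πr² = 2.275 m²; emitting surface = 4πr² = 9.101 m² (ratio 4).
αS·A_cross = εσ·A_surf·T⁴  ⇒  T⁴ = αS/(ε·4σ).
T⁴ = 0.580·1100/(0.31·4·5.67×10⁻⁸) = 9.074×10⁹ K⁴.
T = (9.074×10⁹)^(1/4).

T ≈ 309 K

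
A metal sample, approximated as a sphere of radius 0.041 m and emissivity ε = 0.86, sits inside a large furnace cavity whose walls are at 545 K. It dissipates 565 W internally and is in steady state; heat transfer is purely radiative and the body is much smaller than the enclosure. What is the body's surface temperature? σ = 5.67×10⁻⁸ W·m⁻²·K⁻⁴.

For a small grey body in a large enclosure, net radiated power = εσA(T⁴ − T_w⁴).
Steady state: P = εσA(T⁴ − T_w⁴) with A = 4πr² = 0.02112 m².
T⁴ = P/(εσA) + T_w⁴ = 565/(0.86·5.67×10⁻⁸·0.02112) + (545)⁴
    = 5.485×10¹¹ + 8.822×10¹⁰ = 6.367×10¹¹ K⁴.

T ≈ 893 K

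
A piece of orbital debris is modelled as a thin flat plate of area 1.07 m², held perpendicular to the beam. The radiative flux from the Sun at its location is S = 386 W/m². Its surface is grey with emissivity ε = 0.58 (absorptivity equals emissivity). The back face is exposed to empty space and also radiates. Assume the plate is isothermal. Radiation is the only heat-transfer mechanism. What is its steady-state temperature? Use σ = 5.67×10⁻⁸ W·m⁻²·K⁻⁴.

T ≈ 242 K

At equilibrium, absorbed power = emitted power.
Absorbing cross-section = A = 1.070 m²; emitting surface = 2A = 2.140 m² (ratio 2).
εS·A_cross = εσ·A_surf·T⁴  ⇒  T⁴ = S/(2σ)   (ε cancels).
T⁴ = 386/(2·5.67×10⁻⁸) = 3.404×10⁹ K⁴.
T = (3.404×10⁹)^(1/4).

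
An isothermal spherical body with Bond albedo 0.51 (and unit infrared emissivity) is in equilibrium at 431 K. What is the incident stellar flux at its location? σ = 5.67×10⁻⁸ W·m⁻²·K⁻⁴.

S ≈ 16000 W/m²

(1−a)S·πr² = σ·4πr²·T⁴ ⇒ S = 4σT⁴/(1−a).
S = 4·5.67×10⁻⁸·3.451×10¹⁰/0.490.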